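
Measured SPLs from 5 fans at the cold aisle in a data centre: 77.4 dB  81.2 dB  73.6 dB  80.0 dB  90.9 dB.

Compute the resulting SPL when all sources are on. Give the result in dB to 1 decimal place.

Sum in the linear (power) domain: Σ 10^(Lᵢ/10) = 10^(77.4/10) + 10^(81.2/10) + 10^(73.6/10) + 10^(80.0/10) + 10^(90.9/10) = 1.54e+09.
Back to dB: 10·log₁₀ Σ = 91.9 dB.

91.9 dB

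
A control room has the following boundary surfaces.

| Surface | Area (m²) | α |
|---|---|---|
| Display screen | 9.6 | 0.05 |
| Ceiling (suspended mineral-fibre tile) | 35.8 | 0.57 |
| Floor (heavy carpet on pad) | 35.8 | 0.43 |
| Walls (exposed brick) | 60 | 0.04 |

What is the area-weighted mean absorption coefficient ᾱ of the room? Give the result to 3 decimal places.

0.274

S = Σ Sᵢ = 9.6 + 35.8 + 35.8 + 60 = 141.2 m².
A = 9.6×0.05 + 35.8×0.57 + 35.8×0.43 + 60×0.04 = 38.680 sabins.
ᾱ = 38.680 / 141.2 = 0.274.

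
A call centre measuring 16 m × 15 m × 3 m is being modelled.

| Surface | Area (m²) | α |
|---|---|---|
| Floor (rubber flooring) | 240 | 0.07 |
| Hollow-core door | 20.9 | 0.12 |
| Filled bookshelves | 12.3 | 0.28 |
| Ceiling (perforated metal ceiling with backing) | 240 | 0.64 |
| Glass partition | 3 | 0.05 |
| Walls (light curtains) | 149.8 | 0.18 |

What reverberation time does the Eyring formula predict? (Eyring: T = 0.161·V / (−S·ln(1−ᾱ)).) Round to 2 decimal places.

S = Σ Sᵢ = 666.0 m².
Absorption A = 240·0.07 + 20.9·0.12 + 12.3·0.28 + 240·0.64 + 3·0.05 + 149.8·0.18 = 203.466 sabins.
ᾱ = 203.466 / 666.0 = 0.3055.
Eyring denominator: −S ln(1−ᾱ) = 242.799.
V = 16 × 15 × 3 = 720 m³.
T = 0.161·V/[−S·ln(1−ᾱ)] = 0.161·720/242.799 = 0.48 s.

0.48 sec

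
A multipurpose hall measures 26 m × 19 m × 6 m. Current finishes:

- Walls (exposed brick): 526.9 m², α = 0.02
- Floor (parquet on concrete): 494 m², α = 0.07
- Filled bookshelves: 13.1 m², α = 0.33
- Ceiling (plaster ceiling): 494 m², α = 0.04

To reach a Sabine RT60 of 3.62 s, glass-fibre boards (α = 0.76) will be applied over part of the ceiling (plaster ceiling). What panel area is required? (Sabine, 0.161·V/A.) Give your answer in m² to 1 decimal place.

Equivalent absorption area: A₁ = 526.9*0.02 + 494*0.07 + 13.1*0.33 + 494*0.04 = 69.201 m².
Required A₂ = 0.161·2964/3.62 = 131.824 sabins.
Absorption to add: 131.824 − 69.201 = 62.623 sabins.
Net gain per m²: Δα = 0.76 − 0.04 = 0.72.
Area = ΔA/Δα = 62.623/0.72 = 87.0 m².

87.0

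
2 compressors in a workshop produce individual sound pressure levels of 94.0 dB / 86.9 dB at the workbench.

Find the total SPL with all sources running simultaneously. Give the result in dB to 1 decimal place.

Sum in the linear (power) domain: Σ 10^(Lᵢ/10) = 10^(94.0/10) + 10^(86.9/10) = 3.002e+09.
Back to dB: 10·log₁₀ Σ = 94.8 dB.

94.8 dB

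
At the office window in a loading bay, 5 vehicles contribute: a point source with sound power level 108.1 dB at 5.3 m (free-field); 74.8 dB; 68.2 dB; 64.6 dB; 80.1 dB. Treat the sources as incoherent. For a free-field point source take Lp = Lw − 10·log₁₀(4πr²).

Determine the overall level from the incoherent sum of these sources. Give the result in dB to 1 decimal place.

Source at 5.3 m: Lp = 108.1 − 10·log₁₀(4π·5.3²) = 108.1 − 10·log₁₀(352.989) = 82.6 dB.
Σ 10^(Lᵢ/10) = 3.24e+08.
Back to dB: 10·log₁₀ Σ = 85.1 dB.

85.1 dB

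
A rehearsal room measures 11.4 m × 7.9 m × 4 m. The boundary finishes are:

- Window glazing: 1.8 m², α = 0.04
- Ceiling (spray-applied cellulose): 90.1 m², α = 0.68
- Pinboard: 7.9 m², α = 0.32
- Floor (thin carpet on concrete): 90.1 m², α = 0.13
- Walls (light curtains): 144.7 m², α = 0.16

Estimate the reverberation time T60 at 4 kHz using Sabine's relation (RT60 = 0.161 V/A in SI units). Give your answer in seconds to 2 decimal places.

Summing Sᵢαᵢ: 0.072 + 61.268 + 2.528 + 11.713 + 23.152 → A = 98.733 sabins.
Volume V = 11.4 × 7.9 × 4 = 360.24 m³.
T = 0.161 V/A = 0.161·360.24/98.733 = 0.59 s.

0.59 s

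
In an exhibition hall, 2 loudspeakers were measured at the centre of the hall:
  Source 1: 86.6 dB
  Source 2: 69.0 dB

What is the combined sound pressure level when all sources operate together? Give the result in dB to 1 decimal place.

86.7 dB

Sum in the linear (power) domain: Σ 10^(Lᵢ/10) = 10^(86.6/10) + 10^(69.0/10) = 4.65e+08.
Combined level = 10 log₁₀(4.65e+08) = 86.7 dB.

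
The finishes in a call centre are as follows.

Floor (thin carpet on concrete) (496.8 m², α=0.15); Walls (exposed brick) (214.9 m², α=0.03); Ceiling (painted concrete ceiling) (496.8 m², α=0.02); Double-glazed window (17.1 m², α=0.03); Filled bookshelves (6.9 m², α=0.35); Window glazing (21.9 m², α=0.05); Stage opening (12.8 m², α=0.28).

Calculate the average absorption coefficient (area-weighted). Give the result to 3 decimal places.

0.078

Total surface area S = 1267.2 m².
A = 496.8*0.15 + 214.9*0.03 + 496.8*0.02 + 17.1*0.03 + 6.9*0.35 + 21.9*0.05 + 12.8*0.28 = 98.510 sabins.
ᾱ = A/S = 0.078.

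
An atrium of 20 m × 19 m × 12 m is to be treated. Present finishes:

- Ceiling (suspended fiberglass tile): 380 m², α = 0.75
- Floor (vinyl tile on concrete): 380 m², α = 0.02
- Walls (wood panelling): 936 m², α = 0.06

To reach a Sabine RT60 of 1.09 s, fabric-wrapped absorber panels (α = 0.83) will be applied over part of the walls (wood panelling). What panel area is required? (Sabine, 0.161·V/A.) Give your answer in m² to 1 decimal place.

421.8

A₁ = Σ Sᵢαᵢ = 380×0.75 + 380×0.02 + 936×0.06 = 348.760 sabins.
V = 4560 m³. Target absorption A₂ = 0.161 × 4560 / 1.09 = 673.541 sabins.
ΔA needed = 673.541 − 348.760 = 324.781 sabins.
Each m² of panel replacing the walls (wood panelling) adds (0.83 − 0.06) = 0.77 sabins.
Area = ΔA/Δα = 324.781/0.77 = 421.8 m².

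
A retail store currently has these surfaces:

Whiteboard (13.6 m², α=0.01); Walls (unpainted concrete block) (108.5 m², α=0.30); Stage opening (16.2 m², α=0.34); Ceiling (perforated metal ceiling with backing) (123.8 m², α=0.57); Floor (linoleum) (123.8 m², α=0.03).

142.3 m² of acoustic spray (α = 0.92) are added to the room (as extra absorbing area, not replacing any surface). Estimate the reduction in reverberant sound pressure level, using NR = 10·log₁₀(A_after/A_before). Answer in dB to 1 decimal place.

3.4 dB

Summing Sᵢαᵢ: 0.136 + 32.550 + 5.508 + 70.566 + 3.714 → A_before = 112.474 sabins.
Added absorption = 142.3 × 0.92 = 130.916 sabins.
A_after = 112.474 + 130.916 = 243.390 sabins.
NR = 10·log₁₀(243.390/112.474) = 3.4 dB.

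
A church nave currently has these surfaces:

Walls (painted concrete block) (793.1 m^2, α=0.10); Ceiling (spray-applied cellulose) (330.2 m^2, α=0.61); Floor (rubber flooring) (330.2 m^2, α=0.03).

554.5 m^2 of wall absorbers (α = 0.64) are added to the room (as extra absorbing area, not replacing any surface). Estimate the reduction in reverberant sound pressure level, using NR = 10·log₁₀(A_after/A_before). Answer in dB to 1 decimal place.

3.5 dB

A_before = Σ Sᵢαᵢ = 793.1*0.10 + 330.2*0.61 + 330.2*0.03 = 290.638 sabins.
Added absorption = 554.5 × 0.64 = 354.880 sabins.
New total A_after = 645.518 sabins.
NR = 10·log₁₀(645.518/290.638) = 3.5 dB.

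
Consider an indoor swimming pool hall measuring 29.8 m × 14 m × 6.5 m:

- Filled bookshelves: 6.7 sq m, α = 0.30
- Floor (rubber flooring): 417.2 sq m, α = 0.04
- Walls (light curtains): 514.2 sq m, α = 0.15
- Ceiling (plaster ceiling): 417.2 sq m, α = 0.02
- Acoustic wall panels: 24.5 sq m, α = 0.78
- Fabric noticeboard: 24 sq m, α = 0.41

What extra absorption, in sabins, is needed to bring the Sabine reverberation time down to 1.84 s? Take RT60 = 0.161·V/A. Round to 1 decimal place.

104.2 sabins

Summing Sᵢαᵢ: 2.010 + 16.688 + 77.130 + 8.344 + 19.110 + 9.840 → A₁ = 133.122 sabins.
For T = 1.84 s, need A₂ = 0.161·V/T = 0.161·2711.8/1.84 = 237.282 sabins.
Additional absorption ΔA = 237.282 − 133.122 = 104.2 sabins.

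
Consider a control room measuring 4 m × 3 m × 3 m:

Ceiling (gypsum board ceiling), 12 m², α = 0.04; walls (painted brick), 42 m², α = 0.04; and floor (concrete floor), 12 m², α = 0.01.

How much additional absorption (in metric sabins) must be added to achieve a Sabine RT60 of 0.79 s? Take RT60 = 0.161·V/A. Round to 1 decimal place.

5.1 sabins

Total absorption A₁ = 12×0.04 + 42×0.04 + 12×0.01
  = 0.480 + 1.680 + 0.120 = 2.280 m² sabins.
For T = 0.79 s, need A₂ = 0.161·V/T = 0.161·36/0.79 = 7.337 sabins.
ΔA = A₂ − A₁ = 7.337 − 2.280 = 5.1 sabins.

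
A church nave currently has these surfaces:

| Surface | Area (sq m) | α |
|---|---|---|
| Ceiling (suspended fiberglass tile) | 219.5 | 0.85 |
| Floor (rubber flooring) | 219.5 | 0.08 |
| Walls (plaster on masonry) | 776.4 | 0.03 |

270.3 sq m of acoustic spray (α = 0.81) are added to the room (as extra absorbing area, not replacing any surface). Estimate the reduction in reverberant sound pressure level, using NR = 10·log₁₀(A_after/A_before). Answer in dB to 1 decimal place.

Summing Sᵢαᵢ: 186.575 + 17.560 + 23.292 → A_before = 227.427 sabins.
Treatment contributes 270.3·0.81 = 218.943 sabins.
A_after = 227.427 + 218.943 = 446.370 sabins.
NR = 10·log₁₀(446.370/227.427) = 2.9 dB.

2.9 dB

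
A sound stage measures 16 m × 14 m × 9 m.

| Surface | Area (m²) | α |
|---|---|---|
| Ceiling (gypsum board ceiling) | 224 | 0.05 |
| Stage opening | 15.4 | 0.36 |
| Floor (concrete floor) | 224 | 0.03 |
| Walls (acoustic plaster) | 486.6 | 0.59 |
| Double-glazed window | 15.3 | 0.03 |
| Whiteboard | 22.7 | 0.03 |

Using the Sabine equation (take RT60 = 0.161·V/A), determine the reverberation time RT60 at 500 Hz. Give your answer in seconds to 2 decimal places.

Equivalent absorption area: A = 224*0.05 + 15.4*0.36 + 224*0.03 + 486.6*0.59 + 15.3*0.03 + 22.7*0.03 = 311.698 m².
Room volume: 2016 m³.
Sabine: RT60 = 0.161 × 2016 / 311.698 = 1.04 s.

1.04 s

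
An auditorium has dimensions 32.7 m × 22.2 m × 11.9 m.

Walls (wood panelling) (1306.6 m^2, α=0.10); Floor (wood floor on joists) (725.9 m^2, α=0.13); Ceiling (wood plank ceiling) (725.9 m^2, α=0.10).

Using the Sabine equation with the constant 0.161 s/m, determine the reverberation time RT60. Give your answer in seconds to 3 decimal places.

4.673 sec

A = Σ Sᵢαᵢ = 1306.6×0.10 + 725.9×0.13 + 725.9×0.10 = 297.617 sabins.
Volume V = 32.7 × 22.2 × 11.9 = 8638.686 m³.
Sabine: RT60 = 0.161 × 8638.686 / 297.617 = 4.673 s.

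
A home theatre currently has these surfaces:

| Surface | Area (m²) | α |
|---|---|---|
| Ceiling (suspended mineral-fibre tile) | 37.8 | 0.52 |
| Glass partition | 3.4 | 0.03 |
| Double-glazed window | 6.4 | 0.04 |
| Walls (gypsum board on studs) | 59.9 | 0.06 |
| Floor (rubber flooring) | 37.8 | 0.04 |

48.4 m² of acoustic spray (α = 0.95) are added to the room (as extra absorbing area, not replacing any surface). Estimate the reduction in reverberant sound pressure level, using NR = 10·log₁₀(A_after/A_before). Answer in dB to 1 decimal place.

Summing Sᵢαᵢ: 19.656 + 0.102 + 0.256 + 3.594 + 1.512 → A_before = 25.120 sabins.
Added absorption = 48.4 × 0.95 = 45.980 sabins.
A_after = 25.120 + 45.980 = 71.100 sabins.
NR = 10·log₁₀(71.100/25.120) = 4.5 dB.

4.5 dB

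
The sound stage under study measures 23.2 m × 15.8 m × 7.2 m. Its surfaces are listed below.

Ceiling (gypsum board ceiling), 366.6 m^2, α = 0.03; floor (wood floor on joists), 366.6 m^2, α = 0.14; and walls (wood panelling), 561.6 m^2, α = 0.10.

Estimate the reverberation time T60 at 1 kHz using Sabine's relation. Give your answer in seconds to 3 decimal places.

Summing Sᵢαᵢ: 10.998 + 51.324 + 56.160 → A = 118.482 sabins.
Volume V = 23.2 × 15.8 × 7.2 = 2639.232 m³.
T = 0.161 V/A = 0.161·2639.232/118.482 = 3.586 s.

3.586 s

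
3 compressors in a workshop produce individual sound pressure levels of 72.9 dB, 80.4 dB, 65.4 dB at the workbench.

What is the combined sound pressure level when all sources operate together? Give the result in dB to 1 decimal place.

81.2 dB

Σ 10^(Lᵢ/10) = 1.326e+08.
Back to dB: 10·log₁₀ Σ = 81.2 dB.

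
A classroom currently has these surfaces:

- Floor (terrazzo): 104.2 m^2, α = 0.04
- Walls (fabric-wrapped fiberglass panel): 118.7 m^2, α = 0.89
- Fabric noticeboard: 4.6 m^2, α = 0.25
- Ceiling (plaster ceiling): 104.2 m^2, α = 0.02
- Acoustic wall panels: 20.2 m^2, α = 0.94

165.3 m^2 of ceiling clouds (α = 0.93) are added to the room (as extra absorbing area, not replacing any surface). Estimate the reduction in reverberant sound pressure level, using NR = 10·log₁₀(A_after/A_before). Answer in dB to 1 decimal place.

3.4 dB

Summing Sᵢαᵢ: 4.168 + 105.643 + 1.150 + 2.084 + 18.988 → A_before = 132.033 sabins.
Treatment contributes 165.3·0.93 = 153.729 sabins.
New total A_after = 285.762 sabins.
NR = 10·log₁₀(285.762/132.033) = 3.4 dB.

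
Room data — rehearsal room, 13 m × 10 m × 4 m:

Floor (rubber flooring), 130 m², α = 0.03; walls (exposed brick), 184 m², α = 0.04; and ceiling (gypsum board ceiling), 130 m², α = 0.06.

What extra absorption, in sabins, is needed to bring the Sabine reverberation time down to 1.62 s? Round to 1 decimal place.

32.6 sabins

A₁ = Σ Sᵢαᵢ = 130·0.03 + 184·0.04 + 130·0.06 = 19.060 sabins.
For T = 1.62 s, need A₂ = 0.161·V/T = 0.161·520/1.62 = 51.679 sabins.
Additional absorption ΔA = 51.679 − 19.060 = 32.6 sabins.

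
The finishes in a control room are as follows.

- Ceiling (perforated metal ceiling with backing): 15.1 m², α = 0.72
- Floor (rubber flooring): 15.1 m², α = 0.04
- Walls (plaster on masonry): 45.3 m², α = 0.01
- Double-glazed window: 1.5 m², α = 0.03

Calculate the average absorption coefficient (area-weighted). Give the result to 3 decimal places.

0.156

S = Σ Sᵢ = 15.1 + 15.1 + 45.3 + 1.5 = 77.0 m².
Weighted sum Σ Sα = 11.974.
ᾱ = A/S = 0.156.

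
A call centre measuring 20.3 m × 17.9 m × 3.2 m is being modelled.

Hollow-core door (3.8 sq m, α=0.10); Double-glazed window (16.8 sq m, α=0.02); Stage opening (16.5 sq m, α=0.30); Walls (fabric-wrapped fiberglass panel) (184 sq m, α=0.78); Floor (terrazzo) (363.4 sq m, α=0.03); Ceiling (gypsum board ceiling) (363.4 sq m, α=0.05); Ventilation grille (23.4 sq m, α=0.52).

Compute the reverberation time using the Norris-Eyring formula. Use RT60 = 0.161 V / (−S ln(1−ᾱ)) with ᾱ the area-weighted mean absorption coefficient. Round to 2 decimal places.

Total surface area S = 3.8 + 16.8 + 16.5 + 184 + 363.4 + 363.4 + 23.4 = 971.3 sq m.
Σ(Sᵢαᵢ) = 3.8·0.10 + 16.8·0.02 + 16.5·0.30 + 184·0.78 + 363.4·0.03 + 363.4·0.05 + 23.4·0.52 = 190.426.
Mean coefficient ᾱ = A/S = 0.1961.
Eyring denominator: −S ln(1−ᾱ) = 212.016.
V = 20.3 × 17.9 × 3.2 = 1162.784 m³.
T = 0.161·V/[−S·ln(1−ᾱ)] = 0.161·1162.784/212.016 = 0.88 s.

0.88 s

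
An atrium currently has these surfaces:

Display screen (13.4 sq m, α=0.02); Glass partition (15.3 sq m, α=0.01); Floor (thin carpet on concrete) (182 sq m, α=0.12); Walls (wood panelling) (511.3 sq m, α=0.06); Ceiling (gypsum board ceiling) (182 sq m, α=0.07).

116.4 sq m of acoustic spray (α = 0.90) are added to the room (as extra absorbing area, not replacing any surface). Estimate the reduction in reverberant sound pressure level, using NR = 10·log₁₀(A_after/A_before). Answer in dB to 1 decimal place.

Summing Sᵢαᵢ: 0.268 + 0.153 + 21.840 + 30.678 + 12.740 → A_before = 65.679 sabins.
Treatment contributes 116.4·0.90 = 104.760 sabins.
New total A_after = 170.439 sabins.
NR = 10·log₁₀(170.439/65.679) = 4.1 dB.

4.1 dB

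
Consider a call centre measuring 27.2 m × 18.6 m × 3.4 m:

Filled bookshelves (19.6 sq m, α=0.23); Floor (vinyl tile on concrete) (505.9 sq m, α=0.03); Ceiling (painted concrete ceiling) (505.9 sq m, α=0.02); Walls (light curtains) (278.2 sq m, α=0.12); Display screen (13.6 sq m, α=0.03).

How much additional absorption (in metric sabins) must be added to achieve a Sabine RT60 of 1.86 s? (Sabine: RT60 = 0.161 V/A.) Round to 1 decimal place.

Total absorption A₁ = 19.6×0.23 + 505.9×0.03 + 505.9×0.02 + 278.2×0.12 + 13.6×0.03
  = 4.508 + 15.177 + 10.118 + 33.384 + 0.408 = 63.595 sq m sabins.
V = 1720.128 m³. Required absorption A₂ = 0.161 × 1720.128 / 1.86 = 148.893 sabins.
Shortfall: 148.893 − 63.595 = 85.3 sabins.

85.3 sabins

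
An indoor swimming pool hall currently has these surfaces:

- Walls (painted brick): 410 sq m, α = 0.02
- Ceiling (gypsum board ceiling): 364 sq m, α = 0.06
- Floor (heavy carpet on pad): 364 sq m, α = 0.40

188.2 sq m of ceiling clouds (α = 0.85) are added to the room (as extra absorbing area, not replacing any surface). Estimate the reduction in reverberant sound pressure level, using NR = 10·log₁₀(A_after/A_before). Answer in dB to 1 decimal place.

Total absorption A_before = 410*0.02 + 364*0.06 + 364*0.40
  = 8.200 + 21.840 + 145.600 = 175.640 sq m sabins.
Added absorption = 188.2 × 0.85 = 159.970 sabins.
New total A_after = 335.610 sabins.
NR = 10·log₁₀(335.610/175.640) = 2.8 dB.

2.8 dB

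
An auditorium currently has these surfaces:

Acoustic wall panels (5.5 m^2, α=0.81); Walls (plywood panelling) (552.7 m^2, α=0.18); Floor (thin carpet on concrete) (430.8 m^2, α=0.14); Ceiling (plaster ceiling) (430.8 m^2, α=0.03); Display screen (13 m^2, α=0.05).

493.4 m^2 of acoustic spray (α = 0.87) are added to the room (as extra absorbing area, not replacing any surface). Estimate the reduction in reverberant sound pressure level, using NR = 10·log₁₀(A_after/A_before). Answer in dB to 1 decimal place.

Total absorption A_before = 5.5·0.81 + 552.7·0.18 + 430.8·0.14 + 430.8·0.03 + 13·0.05
  = 4.455 + 99.486 + 60.312 + 12.924 + 0.650 = 177.827 m^2 sabins.
Added absorption = 493.4 × 0.87 = 429.258 sabins.
A_after = 177.827 + 429.258 = 607.085 sabins.
Reduction = 10 log₁₀(A_after/A_before) = 10 log₁₀(3.4139) = 5.3 dB.

5.3 dB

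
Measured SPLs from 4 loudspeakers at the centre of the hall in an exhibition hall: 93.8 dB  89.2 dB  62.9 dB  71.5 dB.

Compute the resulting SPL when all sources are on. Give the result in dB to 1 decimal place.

Converting to relative power and adding: 10^(93.8/10) + 10^(89.2/10) + 10^(62.9/10) + 10^(71.5/10) = 3.247e+09.
Back to dB: 10·log₁₀ Σ = 95.1 dB.

95.1 dB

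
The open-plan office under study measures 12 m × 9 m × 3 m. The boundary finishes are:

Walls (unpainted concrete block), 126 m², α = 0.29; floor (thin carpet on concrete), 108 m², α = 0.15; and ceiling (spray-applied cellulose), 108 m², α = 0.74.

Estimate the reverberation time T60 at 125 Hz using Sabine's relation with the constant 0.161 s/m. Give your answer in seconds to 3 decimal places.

Equivalent absorption area: A = 126·0.29 + 108·0.15 + 108·0.74 = 132.660 m².
V = 12·9·3 = 324 m³.
T = 0.161 V/A = 0.161·324/132.660 = 0.393 s.

0.393 seconds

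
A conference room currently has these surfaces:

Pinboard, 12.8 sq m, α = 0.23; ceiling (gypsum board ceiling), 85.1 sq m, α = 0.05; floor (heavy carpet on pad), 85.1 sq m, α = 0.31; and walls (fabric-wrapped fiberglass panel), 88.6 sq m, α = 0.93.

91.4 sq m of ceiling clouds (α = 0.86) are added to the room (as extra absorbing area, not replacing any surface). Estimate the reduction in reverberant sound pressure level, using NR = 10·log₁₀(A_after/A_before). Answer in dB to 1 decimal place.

2.2 dB

Equivalent absorption area: A_before = 12.8×0.23 + 85.1×0.05 + 85.1×0.31 + 88.6×0.93 = 115.978 sq m.
Added absorption = 91.4 × 0.86 = 78.604 sabins.
New total A_after = 194.582 sabins.
Reduction = 10 log₁₀(A_after/A_before) = 10 log₁₀(1.6777) = 2.2 dB.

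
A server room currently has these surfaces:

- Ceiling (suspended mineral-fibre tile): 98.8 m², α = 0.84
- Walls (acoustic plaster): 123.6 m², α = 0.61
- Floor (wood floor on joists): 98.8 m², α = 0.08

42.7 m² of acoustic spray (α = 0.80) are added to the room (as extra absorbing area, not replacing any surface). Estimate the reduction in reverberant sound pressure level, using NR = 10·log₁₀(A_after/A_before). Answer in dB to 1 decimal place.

Summing Sᵢαᵢ: 82.992 + 75.396 + 7.904 → A_before = 166.292 sabins.
Treatment contributes 42.7·0.80 = 34.160 sabins.
A_after = 166.292 + 34.160 = 200.452 sabins.
NR = 10·log₁₀(200.452/166.292) = 0.8 dB.

0.8 dB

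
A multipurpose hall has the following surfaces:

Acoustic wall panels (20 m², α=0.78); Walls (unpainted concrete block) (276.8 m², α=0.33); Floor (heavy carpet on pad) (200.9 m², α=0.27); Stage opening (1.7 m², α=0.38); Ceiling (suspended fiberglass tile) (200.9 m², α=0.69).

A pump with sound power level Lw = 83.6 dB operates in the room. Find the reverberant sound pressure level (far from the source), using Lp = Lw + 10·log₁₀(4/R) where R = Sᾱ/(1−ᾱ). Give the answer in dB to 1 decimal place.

Σ(Sᵢαᵢ) = 20×0.78 + 276.8×0.33 + 200.9×0.27 + 1.7×0.38 + 200.9×0.69 = 300.454; total area S = 700.3 m².
ᾱ = 300.454/700.3 = 0.4290; R = Sᾱ/(1−ᾱ) = 300.454/(1−0.4290) = 526.189 m².
Lp = Lw + 10 log₁₀(4/R) = 83.6 -21.19 = 62.4 dB.

62.4 dB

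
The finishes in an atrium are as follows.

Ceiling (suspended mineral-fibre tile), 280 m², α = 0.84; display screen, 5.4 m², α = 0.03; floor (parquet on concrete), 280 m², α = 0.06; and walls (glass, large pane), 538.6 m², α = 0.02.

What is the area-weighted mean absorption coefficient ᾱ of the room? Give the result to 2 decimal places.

0.24

S = Σ Sᵢ = 280 + 5.4 + 280 + 538.6 = 1104.0 m².
A = 280*0.84 + 5.4*0.03 + 280*0.06 + 538.6*0.02 = 262.934 sabins.
ᾱ = A/S = 0.24.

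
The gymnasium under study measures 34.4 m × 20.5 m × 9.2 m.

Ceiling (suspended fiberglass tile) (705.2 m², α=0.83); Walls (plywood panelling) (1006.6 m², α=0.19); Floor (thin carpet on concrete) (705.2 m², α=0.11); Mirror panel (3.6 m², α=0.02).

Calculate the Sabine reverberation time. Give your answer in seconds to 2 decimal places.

A = Σ Sᵢαᵢ = 705.2·0.83 + 1006.6·0.19 + 705.2·0.11 + 3.6·0.02 = 854.214 sabins.
Volume V = 34.4 × 20.5 × 9.2 = 6487.84 m³.
RT60 = 0.161 · V / A = 0.161 × 6487.84 / 854.214 = 1.22 s.

1.22 s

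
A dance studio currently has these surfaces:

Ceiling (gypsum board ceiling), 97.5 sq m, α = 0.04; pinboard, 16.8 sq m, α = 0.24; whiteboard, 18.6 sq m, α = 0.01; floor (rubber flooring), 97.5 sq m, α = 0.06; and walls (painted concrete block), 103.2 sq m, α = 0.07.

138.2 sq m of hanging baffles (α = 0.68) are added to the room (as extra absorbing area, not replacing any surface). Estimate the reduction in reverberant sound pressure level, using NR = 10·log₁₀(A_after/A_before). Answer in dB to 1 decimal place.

Equivalent absorption area: A_before = 97.5·0.04 + 16.8·0.24 + 18.6·0.01 + 97.5·0.06 + 103.2·0.07 = 21.192 sq m.
Treatment contributes 138.2·0.68 = 93.976 sabins.
New total A_after = 115.168 sabins.
NR = 10·log₁₀(115.168/21.192) = 7.4 dB.

7.4 dB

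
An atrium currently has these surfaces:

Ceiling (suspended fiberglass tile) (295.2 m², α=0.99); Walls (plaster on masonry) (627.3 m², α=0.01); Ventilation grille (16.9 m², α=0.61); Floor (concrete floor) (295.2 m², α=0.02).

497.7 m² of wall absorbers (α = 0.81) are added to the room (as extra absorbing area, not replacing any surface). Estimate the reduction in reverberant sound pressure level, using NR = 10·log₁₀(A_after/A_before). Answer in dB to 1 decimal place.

3.6 dB

Summing Sᵢαᵢ: 292.248 + 6.273 + 10.309 + 5.904 → A_before = 314.734 sabins.
Treatment contributes 497.7·0.81 = 403.137 sabins.
A_after = 314.734 + 403.137 = 717.871 sabins.
Reduction = 10 log₁₀(A_after/A_before) = 10 log₁₀(2.2809) = 3.6 dB.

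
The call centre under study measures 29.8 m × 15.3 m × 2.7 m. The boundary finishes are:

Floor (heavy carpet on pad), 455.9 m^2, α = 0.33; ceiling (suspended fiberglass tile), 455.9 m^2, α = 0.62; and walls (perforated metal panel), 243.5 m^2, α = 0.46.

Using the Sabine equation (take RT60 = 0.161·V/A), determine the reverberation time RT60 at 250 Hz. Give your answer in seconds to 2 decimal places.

0.36 s

Equivalent absorption area: A = 455.9×0.33 + 455.9×0.62 + 243.5×0.46 = 545.115 m^2.
V = 29.8·15.3·2.7 = 1231.038 m³.
T = 0.161 V/A = 0.161·1231.038/545.115 = 0.36 s.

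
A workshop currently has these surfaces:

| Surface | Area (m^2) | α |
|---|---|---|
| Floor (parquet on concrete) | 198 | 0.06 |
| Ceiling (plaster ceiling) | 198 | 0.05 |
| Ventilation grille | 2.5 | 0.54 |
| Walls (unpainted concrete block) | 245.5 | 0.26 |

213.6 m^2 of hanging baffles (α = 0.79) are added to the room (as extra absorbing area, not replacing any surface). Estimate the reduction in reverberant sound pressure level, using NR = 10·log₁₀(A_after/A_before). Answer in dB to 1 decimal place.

4.7 dB

A_before = Σ Sᵢαᵢ = 198×0.06 + 198×0.05 + 2.5×0.54 + 245.5×0.26 = 86.960 sabins.
Added absorption = 213.6 × 0.79 = 168.744 sabins.
New total A_after = 255.704 sabins.
NR = 10·log₁₀(255.704/86.960) = 4.7 dB.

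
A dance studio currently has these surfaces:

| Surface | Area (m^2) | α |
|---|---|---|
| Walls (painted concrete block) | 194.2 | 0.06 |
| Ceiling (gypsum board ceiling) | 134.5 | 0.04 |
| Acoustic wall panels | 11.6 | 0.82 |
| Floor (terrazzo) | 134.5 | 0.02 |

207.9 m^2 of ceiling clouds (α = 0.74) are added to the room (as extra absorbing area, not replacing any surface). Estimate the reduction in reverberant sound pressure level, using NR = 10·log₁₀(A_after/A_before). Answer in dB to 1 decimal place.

Total absorption A_before = 194.2*0.06 + 134.5*0.04 + 11.6*0.82 + 134.5*0.02
  = 11.652 + 5.380 + 9.512 + 2.690 = 29.234 m^2 sabins.
Treatment contributes 207.9·0.74 = 153.846 sabins.
New total A_after = 183.080 sabins.
Reduction = 10 log₁₀(A_after/A_before) = 10 log₁₀(6.2626) = 8.0 dB.

8.0 dB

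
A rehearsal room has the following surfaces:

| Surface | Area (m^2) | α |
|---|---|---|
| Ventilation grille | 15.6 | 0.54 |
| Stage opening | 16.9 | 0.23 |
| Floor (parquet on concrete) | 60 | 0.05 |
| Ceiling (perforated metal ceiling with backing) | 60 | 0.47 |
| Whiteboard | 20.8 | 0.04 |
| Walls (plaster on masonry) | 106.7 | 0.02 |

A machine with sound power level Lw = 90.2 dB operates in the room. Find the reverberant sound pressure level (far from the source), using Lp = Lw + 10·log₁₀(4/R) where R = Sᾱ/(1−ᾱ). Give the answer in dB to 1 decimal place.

78.8 dB

A = 46.477 sabins; S = 280.0 m^2.
ᾱ = 46.477/280.0 = 0.1660; R = Sᾱ/(1−ᾱ) = 46.477/(1−0.1660) = 55.728 m^2.
Lp = Lw + 10 log₁₀(4/R) = 90.2 -11.44 = 78.8 dB.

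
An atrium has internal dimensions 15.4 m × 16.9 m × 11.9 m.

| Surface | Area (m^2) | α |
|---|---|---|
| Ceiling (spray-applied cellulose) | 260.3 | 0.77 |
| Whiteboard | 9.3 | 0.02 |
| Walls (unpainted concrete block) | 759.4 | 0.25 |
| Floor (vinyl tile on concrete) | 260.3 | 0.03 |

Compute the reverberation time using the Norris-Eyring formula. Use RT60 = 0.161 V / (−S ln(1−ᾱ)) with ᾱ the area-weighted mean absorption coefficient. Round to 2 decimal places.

1.05 seconds

Total surface area S = 260.3 + 9.3 + 759.4 + 260.3 = 1289.3 m^2.
Σ(Sᵢαᵢ) = 260.3×0.77 + 9.3×0.02 + 759.4×0.25 + 260.3×0.03 = 398.276.
ᾱ = 398.276 / 1289.3 = 0.3089.
−S·ln(1−ᾱ) = −1289.3 × ln(1 − 0.3089) = 476.359.
V = 15.4 × 16.9 × 11.9 = 3097.094 m³.
T = 0.161·V/[−S·ln(1−ᾱ)] = 0.161·3097.094/476.359 = 1.05 s.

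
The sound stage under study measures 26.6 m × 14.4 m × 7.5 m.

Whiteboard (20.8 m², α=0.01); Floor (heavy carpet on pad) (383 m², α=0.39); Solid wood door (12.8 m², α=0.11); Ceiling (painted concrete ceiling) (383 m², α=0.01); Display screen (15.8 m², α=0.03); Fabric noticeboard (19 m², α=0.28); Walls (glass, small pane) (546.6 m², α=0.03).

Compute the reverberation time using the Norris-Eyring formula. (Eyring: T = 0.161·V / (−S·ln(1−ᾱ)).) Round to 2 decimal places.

Total surface area S = 20.8 + 383 + 12.8 + 383 + 15.8 + 19 + 546.6 = 1381.0 m².
Σ(Sᵢαᵢ) = 20.8·0.01 + 383·0.39 + 12.8·0.11 + 383·0.01 + 15.8·0.03 + 19·0.28 + 546.6·0.03 = 177.008.
ᾱ = 177.008 / 1381.0 = 0.1282.
Eyring denominator: −S ln(1−ᾱ) = 189.467.
V = 26.6 × 14.4 × 7.5 = 2872.8 m³.
T = 0.161·V/[−S·ln(1−ᾱ)] = 0.161·2872.8/189.467 = 2.44 s.

2.44 s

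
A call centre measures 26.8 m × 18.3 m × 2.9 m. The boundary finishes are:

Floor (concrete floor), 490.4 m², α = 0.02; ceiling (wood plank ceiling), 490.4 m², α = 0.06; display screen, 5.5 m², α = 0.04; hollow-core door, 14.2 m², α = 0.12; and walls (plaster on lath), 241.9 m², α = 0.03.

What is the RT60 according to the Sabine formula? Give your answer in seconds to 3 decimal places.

A = Σ Sᵢαᵢ = 490.4×0.02 + 490.4×0.06 + 5.5×0.04 + 14.2×0.12 + 241.9×0.03 = 48.413 sabins.
Room volume: 1422.276 m³.
RT60 = 0.161 · V / A = 0.161 × 1422.276 / 48.413 = 4.730 s.

4.730 s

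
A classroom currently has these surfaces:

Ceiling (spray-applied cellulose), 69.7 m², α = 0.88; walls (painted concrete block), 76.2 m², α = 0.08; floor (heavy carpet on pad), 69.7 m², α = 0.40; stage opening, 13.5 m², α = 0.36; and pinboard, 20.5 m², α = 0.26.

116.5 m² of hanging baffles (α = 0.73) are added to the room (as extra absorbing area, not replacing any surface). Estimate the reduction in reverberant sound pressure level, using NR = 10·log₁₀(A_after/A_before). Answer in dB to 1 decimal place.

Summing Sᵢαᵢ: 61.336 + 6.096 + 27.880 + 4.860 + 5.330 → A_before = 105.502 sabins.
Treatment contributes 116.5·0.73 = 85.045 sabins.
A_after = 105.502 + 85.045 = 190.547 sabins.
Reduction = 10 log₁₀(A_after/A_before) = 10 log₁₀(1.8061) = 2.6 dB.

2.6 dB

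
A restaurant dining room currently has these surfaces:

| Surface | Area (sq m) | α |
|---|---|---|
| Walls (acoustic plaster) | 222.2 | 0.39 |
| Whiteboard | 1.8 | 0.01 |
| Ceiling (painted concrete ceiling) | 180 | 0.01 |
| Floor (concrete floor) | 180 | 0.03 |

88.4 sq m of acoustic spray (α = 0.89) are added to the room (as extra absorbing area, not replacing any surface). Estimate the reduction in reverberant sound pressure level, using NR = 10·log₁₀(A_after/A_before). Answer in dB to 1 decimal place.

2.6 dB

A_before = Σ Sᵢαᵢ = 222.2·0.39 + 1.8·0.01 + 180·0.01 + 180·0.03 = 93.876 sabins.
Added absorption = 88.4 × 0.89 = 78.676 sabins.
New total A_after = 172.552 sabins.
Reduction = 10 log₁₀(A_after/A_before) = 10 log₁₀(1.8381) = 2.6 dB.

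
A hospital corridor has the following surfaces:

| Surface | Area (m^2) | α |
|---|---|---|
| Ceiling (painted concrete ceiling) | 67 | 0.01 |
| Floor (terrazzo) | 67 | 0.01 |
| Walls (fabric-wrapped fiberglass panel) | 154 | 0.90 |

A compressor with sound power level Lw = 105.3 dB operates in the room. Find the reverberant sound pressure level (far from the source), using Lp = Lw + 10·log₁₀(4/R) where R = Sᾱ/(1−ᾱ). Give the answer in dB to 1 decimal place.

87.0 dB

A = 139.940 sabins; S = 288.0 m^2.
ᾱ = 0.4859, so room constant R = A/(1−ᾱ) = 272.204 m^2.
Lp = Lw + 10 log₁₀(4/R) = 105.3 -18.33 = 87.0 dB.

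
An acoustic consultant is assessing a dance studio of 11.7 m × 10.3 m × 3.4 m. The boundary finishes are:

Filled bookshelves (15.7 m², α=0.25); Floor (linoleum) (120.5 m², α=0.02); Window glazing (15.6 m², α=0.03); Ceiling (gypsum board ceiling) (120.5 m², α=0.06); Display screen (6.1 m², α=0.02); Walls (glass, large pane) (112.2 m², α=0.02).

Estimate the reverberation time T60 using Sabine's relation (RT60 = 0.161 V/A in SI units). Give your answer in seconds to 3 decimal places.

4.023 sec

Summing Sᵢαᵢ: 3.925 + 2.410 + 0.468 + 7.230 + 0.122 + 2.244 → A = 16.399 sabins.
V = 11.7·10.3·3.4 = 409.734 m³.
Sabine: RT60 = 0.161 × 409.734 / 16.399 = 4.023 s.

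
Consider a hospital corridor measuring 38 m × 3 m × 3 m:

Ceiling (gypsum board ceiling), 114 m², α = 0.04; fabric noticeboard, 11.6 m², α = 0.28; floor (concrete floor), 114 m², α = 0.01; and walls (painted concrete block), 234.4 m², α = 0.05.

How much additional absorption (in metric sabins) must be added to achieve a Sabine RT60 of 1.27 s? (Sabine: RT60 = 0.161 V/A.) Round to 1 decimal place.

Equivalent absorption area: A₁ = 114×0.04 + 11.6×0.28 + 114×0.01 + 234.4×0.05 = 20.668 m².
V = 342 m³. Required absorption A₂ = 0.161 × 342 / 1.27 = 43.356 sabins.
Shortfall: 43.356 − 20.668 = 22.7 sabins.

22.7 sabins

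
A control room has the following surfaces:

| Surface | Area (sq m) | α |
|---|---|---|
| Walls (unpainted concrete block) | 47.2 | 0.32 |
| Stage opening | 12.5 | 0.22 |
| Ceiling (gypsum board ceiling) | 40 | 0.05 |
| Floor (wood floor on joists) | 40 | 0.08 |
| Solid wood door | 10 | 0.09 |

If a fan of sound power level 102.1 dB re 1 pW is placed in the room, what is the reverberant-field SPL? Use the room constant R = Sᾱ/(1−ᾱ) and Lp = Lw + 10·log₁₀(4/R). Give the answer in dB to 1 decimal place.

93.6 dB

A = 23.954 sabins; S = 149.7 sq m.
ᾱ = 23.954/149.7 = 0.1600; R = Sᾱ/(1−ᾱ) = 23.954/(1−0.1600) = 28.517 sq m.
Lp = 102.1 + 10·log₁₀(4/28.517) = 102.1 + (-8.53) = 93.6 dB.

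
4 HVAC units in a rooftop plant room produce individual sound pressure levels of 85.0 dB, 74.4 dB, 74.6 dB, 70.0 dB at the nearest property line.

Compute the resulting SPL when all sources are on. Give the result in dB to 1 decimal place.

Sum in the linear (power) domain: Σ 10^(Lᵢ/10) = 10^(85.0/10) + 10^(74.4/10) + 10^(74.6/10) + 10^(70.0/10) = 3.826e+08.
Combined level = 10 log₁₀(3.826e+08) = 85.8 dB.

85.8 dB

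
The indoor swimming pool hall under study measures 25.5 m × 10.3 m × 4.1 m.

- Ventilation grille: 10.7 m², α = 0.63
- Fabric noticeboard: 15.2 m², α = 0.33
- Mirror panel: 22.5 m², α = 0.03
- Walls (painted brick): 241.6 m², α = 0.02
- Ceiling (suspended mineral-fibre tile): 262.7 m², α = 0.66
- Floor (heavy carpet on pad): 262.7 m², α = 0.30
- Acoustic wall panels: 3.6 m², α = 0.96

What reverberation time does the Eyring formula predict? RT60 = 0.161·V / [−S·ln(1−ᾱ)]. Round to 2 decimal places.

S = Σ Sᵢ = 819.0 m².
Absorption A = 10.7·0.63 + 15.2·0.33 + 22.5·0.03 + 241.6·0.02 + 262.7·0.66 + 262.7·0.30 + 3.6·0.96 = 272.912 sabins.
ᾱ = 272.912 / 819.0 = 0.3332.
−S·ln(1−ᾱ) = −819.0 × ln(1 − 0.3332) = 331.912.
V = 25.5 × 10.3 × 4.1 = 1076.865 m³.
RT60 = 0.161 × 1076.865 / 331.912 = 0.52 s.

0.52 s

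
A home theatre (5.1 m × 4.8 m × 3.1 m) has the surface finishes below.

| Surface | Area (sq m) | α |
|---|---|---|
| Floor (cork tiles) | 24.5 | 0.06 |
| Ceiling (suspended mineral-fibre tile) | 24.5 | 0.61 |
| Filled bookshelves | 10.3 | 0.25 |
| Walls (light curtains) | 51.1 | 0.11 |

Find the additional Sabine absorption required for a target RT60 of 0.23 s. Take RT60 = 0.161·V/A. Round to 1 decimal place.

Total absorption A₁ = 24.5×0.06 + 24.5×0.61 + 10.3×0.25 + 51.1×0.11
  = 1.470 + 14.945 + 2.575 + 5.621 = 24.611 sq m sabins.
V = 75.888 m³. Required absorption A₂ = 0.161 × 75.888 / 0.23 = 53.122 sabins.
ΔA = A₂ − A₁ = 53.122 − 24.611 = 28.5 sabins.

28.5 sabins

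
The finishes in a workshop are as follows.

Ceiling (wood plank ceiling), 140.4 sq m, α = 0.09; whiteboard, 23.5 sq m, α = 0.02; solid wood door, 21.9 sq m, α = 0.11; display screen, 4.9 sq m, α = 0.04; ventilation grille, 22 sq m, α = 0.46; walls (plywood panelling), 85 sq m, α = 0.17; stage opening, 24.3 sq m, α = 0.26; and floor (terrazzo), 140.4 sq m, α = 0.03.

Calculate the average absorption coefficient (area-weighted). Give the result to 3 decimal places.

S = Σ Sᵢ = 140.4 + 23.5 + 21.9 + 4.9 + 22 + 85 + 24.3 + 140.4 = 462.4 sq m.
Weighted sum Σ Sα = 50.811.
ᾱ = A/S = 0.110.

0.110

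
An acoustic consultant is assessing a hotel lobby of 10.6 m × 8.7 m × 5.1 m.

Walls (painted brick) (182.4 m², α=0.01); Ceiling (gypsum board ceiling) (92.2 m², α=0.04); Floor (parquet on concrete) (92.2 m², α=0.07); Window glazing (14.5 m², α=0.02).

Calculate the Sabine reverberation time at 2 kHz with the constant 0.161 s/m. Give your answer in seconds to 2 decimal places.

6.18 s

Summing Sᵢαᵢ: 1.824 + 3.688 + 6.454 + 0.290 → A = 12.256 sabins.
Volume V = 10.6 × 8.7 × 5.1 = 470.322 m³.
RT60 = 0.161 · V / A = 0.161 × 470.322 / 12.256 = 6.18 s.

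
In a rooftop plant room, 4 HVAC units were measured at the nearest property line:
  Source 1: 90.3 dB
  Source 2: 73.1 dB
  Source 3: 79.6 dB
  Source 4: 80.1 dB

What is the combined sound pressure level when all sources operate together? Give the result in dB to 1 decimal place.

91.1 dB

Σ 10^(Lᵢ/10) = 1.285e+09.
L_total = 10·log₁₀(1.285e+09) = 91.1 dB.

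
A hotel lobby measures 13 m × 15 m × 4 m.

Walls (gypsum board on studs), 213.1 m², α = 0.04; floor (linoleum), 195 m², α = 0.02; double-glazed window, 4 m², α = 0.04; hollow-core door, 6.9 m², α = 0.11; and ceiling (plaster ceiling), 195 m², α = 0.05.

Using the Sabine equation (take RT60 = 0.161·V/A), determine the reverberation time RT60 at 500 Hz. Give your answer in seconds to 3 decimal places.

5.438 sec

Equivalent absorption area: A = 213.1·0.04 + 195·0.02 + 4·0.04 + 6.9·0.11 + 195·0.05 = 23.093 m².
Room volume: 780 m³.
T = 0.161 V/A = 0.161·780/23.093 = 5.438 s.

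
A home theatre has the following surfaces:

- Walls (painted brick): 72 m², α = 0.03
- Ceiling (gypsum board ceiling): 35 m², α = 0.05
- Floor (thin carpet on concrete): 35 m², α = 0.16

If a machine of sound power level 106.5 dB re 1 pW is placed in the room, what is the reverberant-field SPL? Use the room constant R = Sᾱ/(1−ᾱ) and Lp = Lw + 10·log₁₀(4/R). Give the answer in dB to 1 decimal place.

Σ(Sᵢαᵢ) = 72×0.03 + 35×0.05 + 35×0.16 = 9.510; total area S = 142.0 m².
ᾱ = 0.0670, so room constant R = A/(1−ᾱ) = 10.193 m².
Lp = Lw + 10 log₁₀(4/R) = 106.5 -4.06 = 102.4 dB.

102.4 dB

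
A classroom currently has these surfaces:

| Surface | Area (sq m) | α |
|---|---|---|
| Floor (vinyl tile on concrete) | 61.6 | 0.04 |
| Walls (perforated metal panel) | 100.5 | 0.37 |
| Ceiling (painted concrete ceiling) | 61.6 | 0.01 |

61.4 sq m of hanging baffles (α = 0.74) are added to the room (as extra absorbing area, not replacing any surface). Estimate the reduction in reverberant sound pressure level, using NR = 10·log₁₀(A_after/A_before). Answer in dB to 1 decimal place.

3.3 dB

Total absorption A_before = 61.6*0.04 + 100.5*0.37 + 61.6*0.01
  = 2.464 + 37.185 + 0.616 = 40.265 sq m sabins.
Added absorption = 61.4 × 0.74 = 45.436 sabins.
New total A_after = 85.701 sabins.
Reduction = 10 log₁₀(A_after/A_before) = 10 log₁₀(2.1284) = 3.3 dB.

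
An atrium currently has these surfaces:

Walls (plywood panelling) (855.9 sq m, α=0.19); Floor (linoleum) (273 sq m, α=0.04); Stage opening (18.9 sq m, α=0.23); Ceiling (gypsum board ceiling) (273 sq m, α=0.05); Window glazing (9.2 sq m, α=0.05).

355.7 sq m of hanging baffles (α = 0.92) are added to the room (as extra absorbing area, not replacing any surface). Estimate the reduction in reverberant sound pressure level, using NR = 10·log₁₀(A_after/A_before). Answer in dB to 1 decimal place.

4.3 dB

Total absorption A_before = 855.9·0.19 + 273·0.04 + 18.9·0.23 + 273·0.05 + 9.2·0.05
  = 162.621 + 10.920 + 4.347 + 13.650 + 0.460 = 191.998 sq m sabins.
Added absorption = 355.7 × 0.92 = 327.244 sabins.
New total A_after = 519.242 sabins.
Reduction = 10 log₁₀(A_after/A_before) = 10 log₁₀(2.7044) = 4.3 dB.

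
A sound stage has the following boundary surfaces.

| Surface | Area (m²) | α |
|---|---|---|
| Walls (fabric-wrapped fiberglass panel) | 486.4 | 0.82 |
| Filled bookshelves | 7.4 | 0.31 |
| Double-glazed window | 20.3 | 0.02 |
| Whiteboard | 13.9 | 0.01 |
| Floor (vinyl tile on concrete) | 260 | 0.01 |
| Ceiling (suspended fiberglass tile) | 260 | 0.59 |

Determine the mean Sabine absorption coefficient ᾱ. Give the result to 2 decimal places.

S = Σ Sᵢ = 486.4 + 7.4 + 20.3 + 13.9 + 260 + 260 = 1048.0 m².
A = 486.4×0.82 + 7.4×0.31 + 20.3×0.02 + 13.9×0.01 + 260×0.01 + 260×0.59 = 557.687 sabins.
ᾱ = 557.687 / 1048.0 = 0.53.

0.53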